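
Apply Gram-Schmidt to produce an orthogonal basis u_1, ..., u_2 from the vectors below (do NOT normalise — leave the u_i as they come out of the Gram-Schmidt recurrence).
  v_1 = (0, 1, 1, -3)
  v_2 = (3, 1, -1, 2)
Orthogonal basis:
  u_1 = (0, 1, 1, -3)
  u_2 = (3, 17/11, -5/11, 4/11)

Apply the Gram-Schmidt recurrence
  u_1 = v_1
  u_i = v_i − Σ_{j<i} ((v_i · u_j) / (u_j · u_j)) · u_j.

Step by step this gives:
  u_1 = (0, 1, 1, -3)
  u_2 = (3, 17/11, -5/11, 4/11)

Orthogonality check:
  u_2 · u_1 = 0 (should be 0)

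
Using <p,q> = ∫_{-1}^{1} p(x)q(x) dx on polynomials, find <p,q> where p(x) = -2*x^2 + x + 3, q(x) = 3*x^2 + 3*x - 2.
<p,q> = -56/15

Expand the product: p(x)·q(x) = -6*x^4 - 3*x^3 + 16*x^2 + 7*x - 6.
∫_{-1}^{1} of each monomial x^k gives [2/(k+1) if k even, 0 if k odd]. Integrating term-by-term (or equivalently evaluating the antiderivative F(x) = -6*x^5/5 - 3*x^4/4 + 16*x^3/3 + 7*x^2/2 - 6*x at the endpoints):
  F(1) − F(−1) = 53/60 − (277/60) = -56/15.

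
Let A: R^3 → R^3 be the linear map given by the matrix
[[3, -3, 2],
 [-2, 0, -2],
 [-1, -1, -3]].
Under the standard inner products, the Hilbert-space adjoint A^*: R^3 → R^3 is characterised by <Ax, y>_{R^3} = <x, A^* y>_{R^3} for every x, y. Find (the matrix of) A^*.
A^* = A^T =
[[3, -2, -1],
 [-3, 0, -1],
 [2, -2, -3]]

For real matrices with standard dot products, the defining identity <Ax, y> = <x, A^* y> gives (Ax)^T y = x^T (A^*) y, i.e. x^T A^T y = x^T (A^*) y. Since this holds for all x, y, we must have A^* = A^T. Therefore
A^* =
[[3, -2, -1],
 [-3, 0, -1],
 [2, -2, -3]].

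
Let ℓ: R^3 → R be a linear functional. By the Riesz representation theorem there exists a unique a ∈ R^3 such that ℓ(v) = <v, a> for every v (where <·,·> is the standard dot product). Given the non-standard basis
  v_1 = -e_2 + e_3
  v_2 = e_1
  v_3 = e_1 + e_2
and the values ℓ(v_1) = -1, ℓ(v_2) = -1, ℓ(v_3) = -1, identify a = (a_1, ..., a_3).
a = (-1, 0, -1)

Write a = (a_1, ..., a_3) in the standard basis. For each basis vector v_i, ℓ(v_i) = <v_i, a> is a linear equation in the a_j's. Collect the n equations into a matrix system V a = ℓ, where row i of V is v_i (expressed in the standard basis). Since V is invertible (lower-triangular with 1s on the diagonal, up to permutation), solve by back-substitution:
  V =
[[0, -1, 1],
 [1, 0, 0],
 [1, 1, 0]]
  V a = (-1, -1, -1)
Solving gives a = (-1, 0, -1).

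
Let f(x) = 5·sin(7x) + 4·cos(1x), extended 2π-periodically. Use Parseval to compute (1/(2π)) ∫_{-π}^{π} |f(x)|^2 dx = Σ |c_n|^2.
Σ |c_n|^2 = 41/2

Expand |f|^2 and use orthogonality of {sin(nx), cos(mx)} on [-π, π]:
  ∫_{-π}^{π} sin(nx)^2 dx = π, ∫ cos(mx)^2 dx = π, and cross terms integrate to 0.
So ∫_{-π}^{π} f(x)^2 dx = 5^2 · π + 4^2 · π = (25 + 16)π.
Divide by 2π: (25 + 16)/2 = 41/2.
By Parseval, this equals Σ |c_n|^2.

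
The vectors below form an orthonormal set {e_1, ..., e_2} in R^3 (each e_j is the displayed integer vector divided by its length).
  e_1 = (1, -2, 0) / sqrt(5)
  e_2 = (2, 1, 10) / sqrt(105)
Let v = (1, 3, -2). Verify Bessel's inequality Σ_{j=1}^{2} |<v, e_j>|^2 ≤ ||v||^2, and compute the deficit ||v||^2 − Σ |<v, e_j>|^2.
Σ |<v, e_j>|^2 = 50/7; ||v||^2 = 14; deficit = 48/7

Write each e_j = u_j / sqrt(<u_j, u_j>) where u_j is the displayed integer vector. Then <v, e_j> = <v, u_j> / sqrt(<u_j, u_j>), so |<v, e_j>|^2 = <v, u_j>^2 / <u_j, u_j>.
Coefficients: <v, e_1> = -5/sqrt(5), <v, e_2> = -15/sqrt(105).
Square and sum: Σ |<v, e_j>|^2 = 50/7.
Compute ||v||^2 = v·v = 14.
Deficit = 14 − 50/7 = 48/7 ≥ 0, confirming Bessel's inequality. (The deficit equals ||v − Σ <v,e_j> e_j||^2, the squared distance from v to span{e_j}.)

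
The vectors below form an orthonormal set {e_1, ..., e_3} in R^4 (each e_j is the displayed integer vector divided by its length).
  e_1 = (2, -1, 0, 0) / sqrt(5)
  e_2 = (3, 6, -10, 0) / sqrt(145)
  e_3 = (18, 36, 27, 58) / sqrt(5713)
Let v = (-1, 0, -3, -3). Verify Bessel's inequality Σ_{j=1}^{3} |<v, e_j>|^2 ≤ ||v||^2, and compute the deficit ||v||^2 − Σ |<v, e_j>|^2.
Σ |<v, e_j>|^2 = 3718/197; ||v||^2 = 19; deficit = 25/197

Write each e_j = u_j / sqrt(<u_j, u_j>) where u_j is the displayed integer vector. Then <v, e_j> = <v, u_j> / sqrt(<u_j, u_j>), so |<v, e_j>|^2 = <v, u_j>^2 / <u_j, u_j>.
Coefficients: <v, e_1> = -2/sqrt(5), <v, e_2> = 27/sqrt(145), <v, e_3> = -273/sqrt(5713).
Square and sum: Σ |<v, e_j>|^2 = 3718/197.
Compute ||v||^2 = v·v = 19.
Deficit = 19 − 3718/197 = 25/197 ≥ 0, confirming Bessel's inequality. (The deficit equals ||v − Σ <v,e_j> e_j||^2, the squared distance from v to span{e_j}.)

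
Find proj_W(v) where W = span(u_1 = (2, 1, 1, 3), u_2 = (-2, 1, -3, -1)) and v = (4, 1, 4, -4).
proj_W(v) = (4/3, -7/3, 11/3, -1)

Set up U = [u_1 | ... | u_2] ∈ R^(4×2). The projector onto W = col(U) is P = U (U^T U)^(-1) U^T.
Compute U^T U =
  [15, -9]
  [-9, 15],
and U^T v = (1, -15).
Solve U^T U · c = U^T v for the coefficients: c = (-5/6, -3/2). The projection is proj_W(v) = U c.
Check: (v - proj_W(v)) · u_1 = 0  (should be 0).
Check: (v - proj_W(v)) · u_2 = 0  (should be 0).
Result: proj_W(v) = (4/3, -7/3, 11/3, -1).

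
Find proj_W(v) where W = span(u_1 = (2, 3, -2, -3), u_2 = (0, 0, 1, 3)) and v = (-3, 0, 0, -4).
proj_W(v) = (-144/139, -216/139, -102/139, -522/139)

Set up U = [u_1 | ... | u_2] ∈ R^(4×2). The projector onto W = col(U) is P = U (U^T U)^(-1) U^T.
Compute U^T U =
  [26, -11]
  [-11, 10],
and U^T v = (6, -12).
Solve U^T U · c = U^T v for the coefficients: c = (-72/139, -246/139). The projection is proj_W(v) = U c.
Check: (v - proj_W(v)) · u_1 = 0  (should be 0).
Check: (v - proj_W(v)) · u_2 = 0  (should be 0).
Result: proj_W(v) = (-144/139, -216/139, -102/139, -522/139).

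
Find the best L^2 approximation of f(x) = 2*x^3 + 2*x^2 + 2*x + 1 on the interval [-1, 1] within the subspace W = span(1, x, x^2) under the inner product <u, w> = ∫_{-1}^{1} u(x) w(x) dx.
g(x) = 2*x^2 + 16*x/5 + 1

The best approximation g ∈ W is the orthogonal projection of f onto W. Writing g = a_0 + a_1 x + a_2 x^2, the coefficients solve the normal equations G · a = b where
  G_{ij} = <φ_i, φ_j> and b_i = <f, φ_i>, with φ_0 = 1, φ_1 = x, φ_2 = x^2.
G =
  [2, 0, 2/3]
  [0, 2/3, 0]
  [2/3, 0, 2/5],
b = (10/3, 32/15, 22/15).
Solving gives a_0 = 1, a_1 = 16/5, a_2 = 2, so
  g(x) = 2*x^2 + 16*x/5 + 1.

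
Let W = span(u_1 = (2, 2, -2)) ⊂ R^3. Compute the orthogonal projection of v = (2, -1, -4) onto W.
proj_W(v) = (5/3, 5/3, -5/3)

Set up U = [u_1 | ... | u_1] ∈ R^(3×1). The projector onto W = col(U) is P = U (U^T U)^(-1) U^T.
Compute U^T U =
  [12],
and U^T v = (10).
Solve U^T U · c = U^T v for the coefficients: c = (5/6). The projection is proj_W(v) = U c.
Check: (v - proj_W(v)) · u_1 = 0  (should be 0).
Result: proj_W(v) = (5/3, 5/3, -5/3).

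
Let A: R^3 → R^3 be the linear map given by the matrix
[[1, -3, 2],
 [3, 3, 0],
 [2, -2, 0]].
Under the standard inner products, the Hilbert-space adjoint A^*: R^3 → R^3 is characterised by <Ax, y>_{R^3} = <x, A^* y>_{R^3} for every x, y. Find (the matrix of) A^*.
A^* = A^T =
[[1, 3, 2],
 [-3, 3, -2],
 [2, 0, 0]]

For real matrices with standard dot products, the defining identity <Ax, y> = <x, A^* y> gives (Ax)^T y = x^T (A^*) y, i.e. x^T A^T y = x^T (A^*) y. Since this holds for all x, y, we must have A^* = A^T. Therefore
A^* =
[[1, 3, 2],
 [-3, 3, -2],
 [2, 0, 0]].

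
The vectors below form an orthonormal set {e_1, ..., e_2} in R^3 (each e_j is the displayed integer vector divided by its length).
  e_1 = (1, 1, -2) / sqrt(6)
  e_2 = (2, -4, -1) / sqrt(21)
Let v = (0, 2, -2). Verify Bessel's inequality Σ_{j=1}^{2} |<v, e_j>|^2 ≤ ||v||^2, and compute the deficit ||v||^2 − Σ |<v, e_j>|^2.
Σ |<v, e_j>|^2 = 54/7; ||v||^2 = 8; deficit = 2/7

Write each e_j = u_j / sqrt(<u_j, u_j>) where u_j is the displayed integer vector. Then <v, e_j> = <v, u_j> / sqrt(<u_j, u_j>), so |<v, e_j>|^2 = <v, u_j>^2 / <u_j, u_j>.
Coefficients: <v, e_1> = 6/sqrt(6), <v, e_2> = -6/sqrt(21).
Square and sum: Σ |<v, e_j>|^2 = 54/7.
Compute ||v||^2 = v·v = 8.
Deficit = 8 − 54/7 = 2/7 ≥ 0, confirming Bessel's inequality. (The deficit equals ||v − Σ <v,e_j> e_j||^2, the squared distance from v to span{e_j}.)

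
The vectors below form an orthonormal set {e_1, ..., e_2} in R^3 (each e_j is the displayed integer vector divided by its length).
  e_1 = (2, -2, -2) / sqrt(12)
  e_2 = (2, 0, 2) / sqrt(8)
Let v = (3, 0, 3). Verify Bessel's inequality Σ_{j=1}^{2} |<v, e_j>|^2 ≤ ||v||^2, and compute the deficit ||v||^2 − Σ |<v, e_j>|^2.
Σ |<v, e_j>|^2 = 18; ||v||^2 = 18; deficit = 0

Write each e_j = u_j / sqrt(<u_j, u_j>) where u_j is the displayed integer vector. Then <v, e_j> = <v, u_j> / sqrt(<u_j, u_j>), so |<v, e_j>|^2 = <v, u_j>^2 / <u_j, u_j>.
Coefficients: <v, e_1> = 0/sqrt(12), <v, e_2> = 12/sqrt(8).
Square and sum: Σ |<v, e_j>|^2 = 18.
Compute ||v||^2 = v·v = 18.
Deficit = 18 − 18 = 0 ≥ 0, confirming Bessel's inequality. (The deficit equals ||v − Σ <v,e_j> e_j||^2, the squared distance from v to span{e_j}.)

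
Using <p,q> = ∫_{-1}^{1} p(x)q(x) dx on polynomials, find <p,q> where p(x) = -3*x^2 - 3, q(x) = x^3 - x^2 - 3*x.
<p,q> = 16/5

Expand the product: p(x)·q(x) = -3*x^5 + 3*x^4 + 6*x^3 + 3*x^2 + 9*x.
∫_{-1}^{1} of each monomial x^k gives [2/(k+1) if k even, 0 if k odd]. Integrating term-by-term (or equivalently evaluating the antiderivative F(x) = -x^6/2 + 3*x^5/5 + 3*x^4/2 + x^3 + 9*x^2/2 at the endpoints):
  F(1) − F(−1) = 71/10 − (39/10) = 16/5.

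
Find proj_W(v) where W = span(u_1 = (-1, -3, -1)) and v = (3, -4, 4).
proj_W(v) = (-5/11, -15/11, -5/11)

Set up U = [u_1 | ... | u_1] ∈ R^(3×1). The projector onto W = col(U) is P = U (U^T U)^(-1) U^T.
Compute U^T U =
  [11],
and U^T v = (5).
Solve U^T U · c = U^T v for the coefficients: c = (5/11). The projection is proj_W(v) = U c.
Check: (v - proj_W(v)) · u_1 = 0  (should be 0).
Result: proj_W(v) = (-5/11, -15/11, -5/11).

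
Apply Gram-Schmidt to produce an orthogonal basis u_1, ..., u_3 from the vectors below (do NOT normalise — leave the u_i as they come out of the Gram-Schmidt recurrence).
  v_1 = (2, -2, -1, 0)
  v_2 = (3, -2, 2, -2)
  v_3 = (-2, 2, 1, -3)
Orthogonal basis:
  u_1 = (2, -2, -1, 0)
  u_2 = (11/9, -2/9, 26/9, -2)
  u_3 = (-66/125, 12/125, -156/125, -267/125)

Apply the Gram-Schmidt recurrence
  u_1 = v_1
  u_i = v_i − Σ_{j<i} ((v_i · u_j) / (u_j · u_j)) · u_j.

Step by step this gives:
  u_1 = (2, -2, -1, 0)
  u_2 = (11/9, -2/9, 26/9, -2)
  u_3 = (-66/125, 12/125, -156/125, -267/125)

Orthogonality check:
  u_2 · u_1 = 0 (should be 0)
  u_3 · u_1 = 0 (should be 0)
  u_3 · u_2 = 0 (should be 0)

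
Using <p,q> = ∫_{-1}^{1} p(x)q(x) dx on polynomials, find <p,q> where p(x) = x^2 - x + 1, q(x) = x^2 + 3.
<p,q> = 136/15

Expand the product: p(x)·q(x) = x^4 - x^3 + 4*x^2 - 3*x + 3.
∫_{-1}^{1} of each monomial x^k gives [2/(k+1) if k even, 0 if k odd]. Integrating term-by-term (or equivalently evaluating the antiderivative F(x) = x^5/5 - x^4/4 + 4*x^3/3 - 3*x^2/2 + 3*x at the endpoints):
  F(1) − F(−1) = 167/60 − (-377/60) = 136/15.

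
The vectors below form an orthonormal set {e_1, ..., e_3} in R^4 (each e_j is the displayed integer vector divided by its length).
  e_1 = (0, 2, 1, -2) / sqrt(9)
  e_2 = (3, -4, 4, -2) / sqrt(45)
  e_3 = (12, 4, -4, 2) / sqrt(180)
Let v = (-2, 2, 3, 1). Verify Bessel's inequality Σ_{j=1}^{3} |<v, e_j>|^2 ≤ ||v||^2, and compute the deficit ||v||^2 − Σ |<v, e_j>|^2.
Σ |<v, e_j>|^2 = 62/9; ||v||^2 = 18; deficit = 100/9

Write each e_j = u_j / sqrt(<u_j, u_j>) where u_j is the displayed integer vector. Then <v, e_j> = <v, u_j> / sqrt(<u_j, u_j>), so |<v, e_j>|^2 = <v, u_j>^2 / <u_j, u_j>.
Coefficients: <v, e_1> = 5/sqrt(9), <v, e_2> = -4/sqrt(45), <v, e_3> = -26/sqrt(180).
Square and sum: Σ |<v, e_j>|^2 = 62/9.
Compute ||v||^2 = v·v = 18.
Deficit = 18 − 62/9 = 100/9 ≥ 0, confirming Bessel's inequality. (The deficit equals ||v − Σ <v,e_j> e_j||^2, the squared distance from v to span{e_j}.)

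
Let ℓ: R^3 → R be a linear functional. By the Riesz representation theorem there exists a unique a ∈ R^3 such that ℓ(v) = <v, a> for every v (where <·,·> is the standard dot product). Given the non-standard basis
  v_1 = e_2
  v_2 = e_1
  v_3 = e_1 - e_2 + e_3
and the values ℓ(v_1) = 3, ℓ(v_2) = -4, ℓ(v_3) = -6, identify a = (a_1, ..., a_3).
a = (-4, 3, 1)

Write a = (a_1, ..., a_3) in the standard basis. For each basis vector v_i, ℓ(v_i) = <v_i, a> is a linear equation in the a_j's. Collect the n equations into a matrix system V a = ℓ, where row i of V is v_i (expressed in the standard basis). Since V is invertible (lower-triangular with 1s on the diagonal, up to permutation), solve by back-substitution:
  V =
[[0, 1, 0],
 [1, 0, 0],
 [1, -1, 1]]
  V a = (3, -4, -6)
Solving gives a = (-4, 3, 1).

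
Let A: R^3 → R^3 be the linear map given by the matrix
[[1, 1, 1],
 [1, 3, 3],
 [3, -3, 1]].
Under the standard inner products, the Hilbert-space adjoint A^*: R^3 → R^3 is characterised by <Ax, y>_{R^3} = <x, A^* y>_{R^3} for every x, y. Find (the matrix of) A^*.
A^* = A^T =
[[1, 1, 3],
 [1, 3, -3],
 [1, 3, 1]]

For real matrices with standard dot products, the defining identity <Ax, y> = <x, A^* y> gives (Ax)^T y = x^T (A^*) y, i.e. x^T A^T y = x^T (A^*) y. Since this holds for all x, y, we must have A^* = A^T. Therefore
A^* =
[[1, 1, 3],
 [1, 3, -3],
 [1, 3, 1]].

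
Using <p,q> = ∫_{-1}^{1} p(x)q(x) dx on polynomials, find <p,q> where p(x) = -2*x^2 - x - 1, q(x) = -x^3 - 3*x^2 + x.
<p,q> = 62/15

Expand the product: p(x)·q(x) = 2*x^5 + 7*x^4 + 2*x^3 + 2*x^2 - x.
∫_{-1}^{1} of each monomial x^k gives [2/(k+1) if k even, 0 if k odd]. Integrating term-by-term (or equivalently evaluating the antiderivative F(x) = x^6/3 + 7*x^5/5 + x^4/2 + 2*x^3/3 - x^2/2 at the endpoints):
  F(1) − F(−1) = 12/5 − (-26/15) = 62/15.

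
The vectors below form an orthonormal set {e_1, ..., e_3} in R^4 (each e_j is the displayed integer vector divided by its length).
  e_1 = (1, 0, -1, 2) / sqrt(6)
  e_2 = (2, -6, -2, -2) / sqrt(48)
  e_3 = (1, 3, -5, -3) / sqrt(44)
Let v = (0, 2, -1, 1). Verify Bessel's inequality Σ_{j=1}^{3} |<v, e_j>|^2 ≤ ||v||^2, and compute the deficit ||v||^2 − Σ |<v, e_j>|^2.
Σ |<v, e_j>|^2 = 131/22; ||v||^2 = 6; deficit = 1/22

Write each e_j = u_j / sqrt(<u_j, u_j>) where u_j is the displayed integer vector. Then <v, e_j> = <v, u_j> / sqrt(<u_j, u_j>), so |<v, e_j>|^2 = <v, u_j>^2 / <u_j, u_j>.
Coefficients: <v, e_1> = 3/sqrt(6), <v, e_2> = -12/sqrt(48), <v, e_3> = 8/sqrt(44).
Square and sum: Σ |<v, e_j>|^2 = 131/22.
Compute ||v||^2 = v·v = 6.
Deficit = 6 − 131/22 = 1/22 ≥ 0, confirming Bessel's inequality. (The deficit equals ||v − Σ <v,e_j> e_j||^2, the squared distance from v to span{e_j}.)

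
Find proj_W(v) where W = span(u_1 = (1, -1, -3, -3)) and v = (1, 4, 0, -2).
proj_W(v) = (3/20, -3/20, -9/20, -9/20)

Set up U = [u_1 | ... | u_1] ∈ R^(4×1). The projector onto W = col(U) is P = U (U^T U)^(-1) U^T.
Compute U^T U =
  [20],
and U^T v = (3).
Solve U^T U · c = U^T v for the coefficients: c = (3/20). The projection is proj_W(v) = U c.
Check: (v - proj_W(v)) · u_1 = 0  (should be 0).
Result: proj_W(v) = (3/20, -3/20, -9/20, -9/20).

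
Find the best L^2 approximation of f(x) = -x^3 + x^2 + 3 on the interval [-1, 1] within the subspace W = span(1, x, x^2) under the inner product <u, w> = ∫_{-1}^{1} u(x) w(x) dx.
g(x) = x^2 - 3*x/5 + 3

The best approximation g ∈ W is the orthogonal projection of f onto W. Writing g = a_0 + a_1 x + a_2 x^2, the coefficients solve the normal equations G · a = b where
  G_{ij} = <φ_i, φ_j> and b_i = <f, φ_i>, with φ_0 = 1, φ_1 = x, φ_2 = x^2.
G =
  [2, 0, 2/3]
  [0, 2/3, 0]
  [2/3, 0, 2/5],
b = (20/3, -2/5, 12/5).
Solving gives a_0 = 3, a_1 = -3/5, a_2 = 1, so
  g(x) = x^2 - 3*x/5 + 3.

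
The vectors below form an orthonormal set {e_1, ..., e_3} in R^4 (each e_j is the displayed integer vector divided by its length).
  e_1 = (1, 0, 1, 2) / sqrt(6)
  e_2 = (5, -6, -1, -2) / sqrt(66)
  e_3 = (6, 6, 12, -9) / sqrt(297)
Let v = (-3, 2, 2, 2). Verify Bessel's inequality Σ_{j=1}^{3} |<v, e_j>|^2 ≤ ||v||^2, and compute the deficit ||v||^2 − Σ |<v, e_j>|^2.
Σ |<v, e_j>|^2 = 18; ||v||^2 = 21; deficit = 3

Write each e_j = u_j / sqrt(<u_j, u_j>) where u_j is the displayed integer vector. Then <v, e_j> = <v, u_j> / sqrt(<u_j, u_j>), so |<v, e_j>|^2 = <v, u_j>^2 / <u_j, u_j>.
Coefficients: <v, e_1> = 3/sqrt(6), <v, e_2> = -33/sqrt(66), <v, e_3> = 0/sqrt(297).
Square and sum: Σ |<v, e_j>|^2 = 18.
Compute ||v||^2 = v·v = 21.
Deficit = 21 − 18 = 3 ≥ 0, confirming Bessel's inequality. (The deficit equals ||v − Σ <v,e_j> e_j||^2, the squared distance from v to span{e_j}.)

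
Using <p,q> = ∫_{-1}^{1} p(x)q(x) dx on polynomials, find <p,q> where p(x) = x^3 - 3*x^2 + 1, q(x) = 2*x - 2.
<p,q> = 4/5

Expand the product: p(x)·q(x) = 2*x^4 - 8*x^3 + 6*x^2 + 2*x - 2.
∫_{-1}^{1} of each monomial x^k gives [2/(k+1) if k even, 0 if k odd]. Integrating term-by-term (or equivalently evaluating the antiderivative F(x) = 2*x^5/5 - 2*x^4 + 2*x^3 + x^2 - 2*x at the endpoints):
  F(1) − F(−1) = -3/5 − (-7/5) = 4/5.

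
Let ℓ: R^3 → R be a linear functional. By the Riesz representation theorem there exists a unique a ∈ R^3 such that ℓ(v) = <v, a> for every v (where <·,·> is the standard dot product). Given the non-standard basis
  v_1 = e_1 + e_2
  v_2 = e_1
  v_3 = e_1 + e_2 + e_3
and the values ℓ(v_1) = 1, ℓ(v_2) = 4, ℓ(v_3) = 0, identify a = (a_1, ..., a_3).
a = (4, -3, -1)

Write a = (a_1, ..., a_3) in the standard basis. For each basis vector v_i, ℓ(v_i) = <v_i, a> is a linear equation in the a_j's. Collect the n equations into a matrix system V a = ℓ, where row i of V is v_i (expressed in the standard basis). Since V is invertible (lower-triangular with 1s on the diagonal, up to permutation), solve by back-substitution:
  V =
[[1, 1, 0],
 [1, 0, 0],
 [1, 1, 1]]
  V a = (1, 4, 0)
Solving gives a = (4, -3, -1).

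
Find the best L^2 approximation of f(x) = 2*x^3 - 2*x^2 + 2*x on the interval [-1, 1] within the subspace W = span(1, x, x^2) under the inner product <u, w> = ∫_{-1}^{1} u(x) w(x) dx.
g(x) = -2*x^2 + 16*x/5

The best approximation g ∈ W is the orthogonal projection of f onto W. Writing g = a_0 + a_1 x + a_2 x^2, the coefficients solve the normal equations G · a = b where
  G_{ij} = <φ_i, φ_j> and b_i = <f, φ_i>, with φ_0 = 1, φ_1 = x, φ_2 = x^2.
G =
  [2, 0, 2/3]
  [0, 2/3, 0]
  [2/3, 0, 2/5],
b = (-4/3, 32/15, -4/5).
Solving gives a_0 = 0, a_1 = 16/5, a_2 = -2, so
  g(x) = -2*x^2 + 16*x/5.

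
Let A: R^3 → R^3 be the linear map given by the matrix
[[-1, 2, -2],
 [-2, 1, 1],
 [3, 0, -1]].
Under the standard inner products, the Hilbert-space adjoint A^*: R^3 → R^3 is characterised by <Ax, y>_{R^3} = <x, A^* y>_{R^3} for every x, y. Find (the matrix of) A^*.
A^* = A^T =
[[-1, -2, 3],
 [2, 1, 0],
 [-2, 1, -1]]

For real matrices with standard dot products, the defining identity <Ax, y> = <x, A^* y> gives (Ax)^T y = x^T (A^*) y, i.e. x^T A^T y = x^T (A^*) y. Since this holds for all x, y, we must have A^* = A^T. Therefore
A^* =
[[-1, -2, 3],
 [2, 1, 0],
 [-2, 1, -1]].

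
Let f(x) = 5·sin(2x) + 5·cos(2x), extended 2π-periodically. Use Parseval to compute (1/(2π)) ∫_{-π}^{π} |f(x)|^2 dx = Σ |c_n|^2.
Σ |c_n|^2 = 25

Expand |f|^2 and use orthogonality of {sin(nx), cos(mx)} on [-π, π]:
  ∫_{-π}^{π} sin(nx)^2 dx = π, ∫ cos(mx)^2 dx = π, and cross terms integrate to 0.
So ∫_{-π}^{π} f(x)^2 dx = 5^2 · π + 5^2 · π = (25 + 25)π.
Divide by 2π: (25 + 25)/2 = 25.
By Parseval, this equals Σ |c_n|^2.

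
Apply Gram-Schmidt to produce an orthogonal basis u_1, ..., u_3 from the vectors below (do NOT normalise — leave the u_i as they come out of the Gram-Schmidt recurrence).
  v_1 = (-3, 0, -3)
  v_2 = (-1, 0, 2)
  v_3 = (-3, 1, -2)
Orthogonal basis:
  u_1 = (-3, 0, -3)
  u_2 = (-3/2, 0, 3/2)
  u_3 = (0, 1, 0)

Apply the Gram-Schmidt recurrence
  u_1 = v_1
  u_i = v_i − Σ_{j<i} ((v_i · u_j) / (u_j · u_j)) · u_j.

Step by step this gives:
  u_1 = (-3, 0, -3)
  u_2 = (-3/2, 0, 3/2)
  u_3 = (0, 1, 0)

Orthogonality check:
  u_2 · u_1 = 0 (should be 0)
  u_3 · u_1 = 0 (should be 0)
  u_3 · u_2 = 0 (should be 0)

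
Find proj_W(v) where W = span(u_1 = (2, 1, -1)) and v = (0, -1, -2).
proj_W(v) = (1/3, 1/6, -1/6)

Set up U = [u_1 | ... | u_1] ∈ R^(3×1). The projector onto W = col(U) is P = U (U^T U)^(-1) U^T.
Compute U^T U =
  [6],
and U^T v = (1).
Solve U^T U · c = U^T v for the coefficients: c = (1/6). The projection is proj_W(v) = U c.
Check: (v - proj_W(v)) · u_1 = 0  (should be 0).
Result: proj_W(v) = (1/3, 1/6, -1/6).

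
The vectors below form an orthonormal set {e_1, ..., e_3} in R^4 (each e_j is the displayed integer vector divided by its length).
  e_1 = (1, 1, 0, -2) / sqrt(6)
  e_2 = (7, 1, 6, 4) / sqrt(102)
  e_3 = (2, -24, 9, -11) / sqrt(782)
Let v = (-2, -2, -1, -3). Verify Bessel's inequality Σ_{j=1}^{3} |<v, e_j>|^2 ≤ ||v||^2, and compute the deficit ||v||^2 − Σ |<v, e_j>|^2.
Σ |<v, e_j>|^2 = 412/23; ||v||^2 = 18; deficit = 2/23

Write each e_j = u_j / sqrt(<u_j, u_j>) where u_j is the displayed integer vector. Then <v, e_j> = <v, u_j> / sqrt(<u_j, u_j>), so |<v, e_j>|^2 = <v, u_j>^2 / <u_j, u_j>.
Coefficients: <v, e_1> = 2/sqrt(6), <v, e_2> = -34/sqrt(102), <v, e_3> = 68/sqrt(782).
Square and sum: Σ |<v, e_j>|^2 = 412/23.
Compute ||v||^2 = v·v = 18.
Deficit = 18 − 412/23 = 2/23 ≥ 0, confirming Bessel's inequality. (The deficit equals ||v − Σ <v,e_j> e_j||^2, the squared distance from v to span{e_j}.)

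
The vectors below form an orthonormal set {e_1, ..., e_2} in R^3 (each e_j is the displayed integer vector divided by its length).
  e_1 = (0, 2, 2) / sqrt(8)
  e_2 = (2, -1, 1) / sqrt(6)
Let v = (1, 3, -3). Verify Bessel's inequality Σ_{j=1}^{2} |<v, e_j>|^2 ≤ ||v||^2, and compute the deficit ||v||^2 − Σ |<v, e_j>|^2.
Σ |<v, e_j>|^2 = 8/3; ||v||^2 = 19; deficit = 49/3

Write each e_j = u_j / sqrt(<u_j, u_j>) where u_j is the displayed integer vector. Then <v, e_j> = <v, u_j> / sqrt(<u_j, u_j>), so |<v, e_j>|^2 = <v, u_j>^2 / <u_j, u_j>.
Coefficients: <v, e_1> = 0/sqrt(8), <v, e_2> = -4/sqrt(6).
Square and sum: Σ |<v, e_j>|^2 = 8/3.
Compute ||v||^2 = v·v = 19.
Deficit = 19 − 8/3 = 49/3 ≥ 0, confirming Bessel's inequality. (The deficit equals ||v − Σ <v,e_j> e_j||^2, the squared distance from v to span{e_j}.)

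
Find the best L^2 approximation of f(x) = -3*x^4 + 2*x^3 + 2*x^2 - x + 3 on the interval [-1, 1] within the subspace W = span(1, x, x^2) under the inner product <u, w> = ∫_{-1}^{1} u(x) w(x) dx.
g(x) = -4*x^2/7 + x/5 + 114/35

The best approximation g ∈ W is the orthogonal projection of f onto W. Writing g = a_0 + a_1 x + a_2 x^2, the coefficients solve the normal equations G · a = b where
  G_{ij} = <φ_i, φ_j> and b_i = <f, φ_i>, with φ_0 = 1, φ_1 = x, φ_2 = x^2.
G =
  [2, 0, 2/3]
  [0, 2/3, 0]
  [2/3, 0, 2/5],
b = (92/15, 2/15, 68/35).
Solving gives a_0 = 114/35, a_1 = 1/5, a_2 = -4/7, so
  g(x) = -4*x^2/7 + x/5 + 114/35.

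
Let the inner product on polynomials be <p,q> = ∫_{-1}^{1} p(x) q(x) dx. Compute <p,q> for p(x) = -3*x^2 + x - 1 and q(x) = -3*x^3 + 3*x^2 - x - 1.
<p,q> = -52/15

Expand the product: p(x)·q(x) = 9*x^5 - 12*x^4 + 9*x^3 - x^2 + 1.
∫_{-1}^{1} of each monomial x^k gives [2/(k+1) if k even, 0 if k odd]. Integrating term-by-term (or equivalently evaluating the antiderivative F(x) = 3*x^6/2 - 12*x^5/5 + 9*x^4/4 - x^3/3 + x at the endpoints):
  F(1) − F(−1) = 121/60 − (329/60) = -52/15.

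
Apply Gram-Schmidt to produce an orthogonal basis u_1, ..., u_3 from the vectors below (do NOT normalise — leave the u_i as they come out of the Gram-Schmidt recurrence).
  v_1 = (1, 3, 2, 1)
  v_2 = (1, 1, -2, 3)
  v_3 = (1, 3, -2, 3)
Orthogonal basis:
  u_1 = (1, 3, 2, 1)
  u_2 = (4/5, 2/5, -12/5, 14/5)
  u_3 = (-4/9, 7/9, -2/3, -5/9)

Apply the Gram-Schmidt recurrence
  u_1 = v_1
  u_i = v_i − Σ_{j<i} ((v_i · u_j) / (u_j · u_j)) · u_j.

Step by step this gives:
  u_1 = (1, 3, 2, 1)
  u_2 = (4/5, 2/5, -12/5, 14/5)
  u_3 = (-4/9, 7/9, -2/3, -5/9)

Orthogonality check:
  u_2 · u_1 = 0 (should be 0)
  u_3 · u_1 = 0 (should be 0)
  u_3 · u_2 = 0 (should be 0)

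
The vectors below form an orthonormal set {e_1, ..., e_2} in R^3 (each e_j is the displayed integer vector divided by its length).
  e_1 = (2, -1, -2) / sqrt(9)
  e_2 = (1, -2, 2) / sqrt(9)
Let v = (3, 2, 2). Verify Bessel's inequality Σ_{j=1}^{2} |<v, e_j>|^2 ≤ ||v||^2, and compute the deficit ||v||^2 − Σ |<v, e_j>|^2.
Σ |<v, e_j>|^2 = 1; ||v||^2 = 17; deficit = 16

Write each e_j = u_j / sqrt(<u_j, u_j>) where u_j is the displayed integer vector. Then <v, e_j> = <v, u_j> / sqrt(<u_j, u_j>), so |<v, e_j>|^2 = <v, u_j>^2 / <u_j, u_j>.
Coefficients: <v, e_1> = 0/sqrt(9), <v, e_2> = 3/sqrt(9).
Square and sum: Σ |<v, e_j>|^2 = 1.
Compute ||v||^2 = v·v = 17.
Deficit = 17 − 1 = 16 ≥ 0, confirming Bessel's inequality. (The deficit equals ||v − Σ <v,e_j> e_j||^2, the squared distance from v to span{e_j}.)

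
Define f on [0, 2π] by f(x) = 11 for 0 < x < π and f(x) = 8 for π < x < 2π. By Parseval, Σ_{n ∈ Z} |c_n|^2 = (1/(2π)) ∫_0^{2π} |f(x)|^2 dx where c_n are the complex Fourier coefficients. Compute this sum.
Σ |c_n|^2 = 185/2

Parseval equates the L^2 energy of f (normalised by 1/(2π)) with the ℓ^2 sum of its Fourier coefficients: (1/(2π)) ∫_0^{2π} |f|^2 = Σ |c_n|^2.
Compute the left side: (1/(2π)) [∫_0^π 11^2 dx + ∫_π^{2π} 8^2 dx] = (1/(2π)) · (121π + 64π) = (121 + 64)/2 = 185/2.
So Σ_{n ∈ Z} |c_n|^2 = 185/2.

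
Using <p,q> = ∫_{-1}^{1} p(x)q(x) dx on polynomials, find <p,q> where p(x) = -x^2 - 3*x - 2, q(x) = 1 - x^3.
<p,q> = -52/15

Expand the product: p(x)·q(x) = x^5 + 3*x^4 + 2*x^3 - x^2 - 3*x - 2.
∫_{-1}^{1} of each monomial x^k gives [2/(k+1) if k even, 0 if k odd]. Integrating term-by-term (or equivalently evaluating the antiderivative F(x) = x^6/6 + 3*x^5/5 + x^4/2 - x^3/3 - 3*x^2/2 - 2*x at the endpoints):
  F(1) − F(−1) = -77/30 − (9/10) = -52/15.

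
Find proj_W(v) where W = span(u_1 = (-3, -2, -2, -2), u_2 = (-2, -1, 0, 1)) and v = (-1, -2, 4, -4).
proj_W(v) = (-7/15, -7/15, -14/15, -7/5)

Set up U = [u_1 | ... | u_2] ∈ R^(4×2). The projector onto W = col(U) is P = U (U^T U)^(-1) U^T.
Compute U^T U =
  [21, 6]
  [6, 6],
and U^T v = (7, 0).
Solve U^T U · c = U^T v for the coefficients: c = (7/15, -7/15). The projection is proj_W(v) = U c.
Check: (v - proj_W(v)) · u_1 = 0  (should be 0).
Check: (v - proj_W(v)) · u_2 = 0  (should be 0).
Result: proj_W(v) = (-7/15, -7/15, -14/15, -7/5).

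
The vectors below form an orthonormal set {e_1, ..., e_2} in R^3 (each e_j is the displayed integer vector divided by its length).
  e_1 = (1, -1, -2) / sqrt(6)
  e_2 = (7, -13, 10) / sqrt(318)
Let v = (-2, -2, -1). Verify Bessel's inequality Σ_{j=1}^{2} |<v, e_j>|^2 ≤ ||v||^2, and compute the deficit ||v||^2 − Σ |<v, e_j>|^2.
Σ |<v, e_j>|^2 = 36/53; ||v||^2 = 9; deficit = 441/53

Write each e_j = u_j / sqrt(<u_j, u_j>) where u_j is the displayed integer vector. Then <v, e_j> = <v, u_j> / sqrt(<u_j, u_j>), so |<v, e_j>|^2 = <v, u_j>^2 / <u_j, u_j>.
Coefficients: <v, e_1> = 2/sqrt(6), <v, e_2> = 2/sqrt(318).
Square and sum: Σ |<v, e_j>|^2 = 36/53.
Compute ||v||^2 = v·v = 9.
Deficit = 9 − 36/53 = 441/53 ≥ 0, confirming Bessel's inequality. (The deficit equals ||v − Σ <v,e_j> e_j||^2, the squared distance from v to span{e_j}.)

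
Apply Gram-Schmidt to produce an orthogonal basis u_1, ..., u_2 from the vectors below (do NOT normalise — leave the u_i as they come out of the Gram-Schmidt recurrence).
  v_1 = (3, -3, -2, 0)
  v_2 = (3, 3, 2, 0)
Orthogonal basis:
  u_1 = (3, -3, -2, 0)
  u_2 = (39/11, 27/11, 18/11, 0)

Apply the Gram-Schmidt recurrence
  u_1 = v_1
  u_i = v_i − Σ_{j<i} ((v_i · u_j) / (u_j · u_j)) · u_j.

Step by step this gives:
  u_1 = (3, -3, -2, 0)
  u_2 = (39/11, 27/11, 18/11, 0)

Orthogonality check:
  u_2 · u_1 = 0 (should be 0)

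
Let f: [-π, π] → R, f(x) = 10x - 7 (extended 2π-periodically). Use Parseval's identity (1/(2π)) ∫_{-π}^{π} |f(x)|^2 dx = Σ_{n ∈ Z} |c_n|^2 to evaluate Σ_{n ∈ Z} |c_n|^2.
Σ |c_n|^2 = 100π^2/3 + 49

Expand and integrate term by term over [-π, π]:
  ∫ (10x)^2 dx = 100·(2π^3/3); ∫ 2·10·(-7)·x dx = 0 (odd integrand); ∫ (-7)^2 dx = 49·2π.
So (1/(2π)) ∫_{-π}^{π} (10x - 7)^2 dx = 100π^2/3 + 49 = 100π^2/3 + 49.
Parseval ⇒ Σ |c_n|^2 = 100π^2/3 + 49.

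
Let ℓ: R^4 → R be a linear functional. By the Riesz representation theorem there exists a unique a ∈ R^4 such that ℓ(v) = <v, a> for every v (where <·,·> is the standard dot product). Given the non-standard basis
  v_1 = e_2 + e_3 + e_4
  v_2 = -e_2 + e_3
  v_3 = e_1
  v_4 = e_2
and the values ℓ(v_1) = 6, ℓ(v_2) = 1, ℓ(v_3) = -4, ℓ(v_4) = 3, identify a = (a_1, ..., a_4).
a = (-4, 3, 4, -1)

Write a = (a_1, ..., a_4) in the standard basis. For each basis vector v_i, ℓ(v_i) = <v_i, a> is a linear equation in the a_j's. Collect the n equations into a matrix system V a = ℓ, where row i of V is v_i (expressed in the standard basis). Since V is invertible (lower-triangular with 1s on the diagonal, up to permutation), solve by back-substitution:
  V =
[[0, 1, 1, 1],
 [0, -1, 1, 0],
 [1, 0, 0, 0],
 [0, 1, 0, 0]]
  V a = (6, 1, -4, 3)
Solving gives a = (-4, 3, 4, -1).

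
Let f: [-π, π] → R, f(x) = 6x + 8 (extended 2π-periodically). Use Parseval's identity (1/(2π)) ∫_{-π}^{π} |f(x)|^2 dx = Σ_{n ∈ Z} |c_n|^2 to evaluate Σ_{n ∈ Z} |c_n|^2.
Σ |c_n|^2 = 12π^2 + 64

Expand and integrate term by term over [-π, π]:
  ∫ (6x)^2 dx = 36·(2π^3/3); ∫ 2·6·(8)·x dx = 0 (odd integrand); ∫ 8^2 dx = 64·2π.
So (1/(2π)) ∫_{-π}^{π} (6x + 8)^2 dx = 36π^2/3 + 64 = 12π^2 + 64.
Parseval ⇒ Σ |c_n|^2 = 12π^2 + 64.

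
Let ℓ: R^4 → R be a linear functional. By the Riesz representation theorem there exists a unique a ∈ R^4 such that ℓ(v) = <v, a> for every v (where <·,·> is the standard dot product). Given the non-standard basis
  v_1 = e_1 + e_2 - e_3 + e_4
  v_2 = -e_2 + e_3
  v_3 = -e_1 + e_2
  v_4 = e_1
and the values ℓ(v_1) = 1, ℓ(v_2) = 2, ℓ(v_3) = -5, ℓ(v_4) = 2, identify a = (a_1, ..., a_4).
a = (2, -3, -1, 1)

Write a = (a_1, ..., a_4) in the standard basis. For each basis vector v_i, ℓ(v_i) = <v_i, a> is a linear equation in the a_j's. Collect the n equations into a matrix system V a = ℓ, where row i of V is v_i (expressed in the standard basis). Since V is invertible (lower-triangular with 1s on the diagonal, up to permutation), solve by back-substitution:
  V =
[[1, 1, -1, 1],
 [0, -1, 1, 0],
 [-1, 1, 0, 0],
 [1, 0, 0, 0]]
  V a = (1, 2, -5, 2)
Solving gives a = (2, -3, -1, 1).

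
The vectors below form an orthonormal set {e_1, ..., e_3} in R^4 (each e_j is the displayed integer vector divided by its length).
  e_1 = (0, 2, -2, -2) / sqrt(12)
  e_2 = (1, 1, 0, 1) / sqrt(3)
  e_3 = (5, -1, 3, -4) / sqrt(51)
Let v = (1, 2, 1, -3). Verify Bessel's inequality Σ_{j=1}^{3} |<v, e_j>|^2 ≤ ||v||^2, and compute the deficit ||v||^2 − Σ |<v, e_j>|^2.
Σ |<v, e_j>|^2 = 596/51; ||v||^2 = 15; deficit = 169/51

Write each e_j = u_j / sqrt(<u_j, u_j>) where u_j is the displayed integer vector. Then <v, e_j> = <v, u_j> / sqrt(<u_j, u_j>), so |<v, e_j>|^2 = <v, u_j>^2 / <u_j, u_j>.
Coefficients: <v, e_1> = 8/sqrt(12), <v, e_2> = 0/sqrt(3), <v, e_3> = 18/sqrt(51).
Square and sum: Σ |<v, e_j>|^2 = 596/51.
Compute ||v||^2 = v·v = 15.
Deficit = 15 − 596/51 = 169/51 ≥ 0, confirming Bessel's inequality. (The deficit equals ||v − Σ <v,e_j> e_j||^2, the squared distance from v to span{e_j}.)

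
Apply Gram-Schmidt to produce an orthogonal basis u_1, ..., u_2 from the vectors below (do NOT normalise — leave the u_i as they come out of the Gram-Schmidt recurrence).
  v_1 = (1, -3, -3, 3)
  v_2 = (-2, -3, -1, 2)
Orthogonal basis:
  u_1 = (1, -3, -3, 3)
  u_2 = (-18/7, -9/7, 5/7, 2/7)

Apply the Gram-Schmidt recurrence
  u_1 = v_1
  u_i = v_i − Σ_{j<i} ((v_i · u_j) / (u_j · u_j)) · u_j.

Step by step this gives:
  u_1 = (1, -3, -3, 3)
  u_2 = (-18/7, -9/7, 5/7, 2/7)

Orthogonality check:
  u_2 · u_1 = 0 (should be 0)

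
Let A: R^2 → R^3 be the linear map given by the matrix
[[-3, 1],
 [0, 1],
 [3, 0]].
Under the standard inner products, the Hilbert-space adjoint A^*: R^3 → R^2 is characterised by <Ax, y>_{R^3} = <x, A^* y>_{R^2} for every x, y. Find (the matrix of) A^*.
A^* = A^T =
[[-3, 0, 3],
 [1, 1, 0]]

For real matrices with standard dot products, the defining identity <Ax, y> = <x, A^* y> gives (Ax)^T y = x^T (A^*) y, i.e. x^T A^T y = x^T (A^*) y. Since this holds for all x, y, we must have A^* = A^T. Therefore
A^* =
[[-3, 0, 3],
 [1, 1, 0]].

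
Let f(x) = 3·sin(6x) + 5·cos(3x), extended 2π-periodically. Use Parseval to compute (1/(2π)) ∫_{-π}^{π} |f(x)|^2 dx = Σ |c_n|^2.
Σ |c_n|^2 = 17

Expand |f|^2 and use orthogonality of {sin(nx), cos(mx)} on [-π, π]:
  ∫_{-π}^{π} sin(nx)^2 dx = π, ∫ cos(mx)^2 dx = π, and cross terms integrate to 0.
So ∫_{-π}^{π} f(x)^2 dx = 3^2 · π + 5^2 · π = (9 + 25)π.
Divide by 2π: (9 + 25)/2 = 17.
By Parseval, this equals Σ |c_n|^2.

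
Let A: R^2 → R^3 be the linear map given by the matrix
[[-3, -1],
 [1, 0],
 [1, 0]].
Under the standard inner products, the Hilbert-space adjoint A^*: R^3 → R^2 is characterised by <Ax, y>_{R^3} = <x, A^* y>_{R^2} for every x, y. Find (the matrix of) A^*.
A^* = A^T =
[[-3, 1, 1],
 [-1, 0, 0]]

For real matrices with standard dot products, the defining identity <Ax, y> = <x, A^* y> gives (Ax)^T y = x^T (A^*) y, i.e. x^T A^T y = x^T (A^*) y. Since this holds for all x, y, we must have A^* = A^T. Therefore
A^* =
[[-3, 1, 1],
 [-1, 0, 0]].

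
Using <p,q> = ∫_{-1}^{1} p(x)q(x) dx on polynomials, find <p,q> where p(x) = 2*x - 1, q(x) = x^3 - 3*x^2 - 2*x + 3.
<p,q> = -88/15

Expand the product: p(x)·q(x) = 2*x^4 - 7*x^3 - x^2 + 8*x - 3.
∫_{-1}^{1} of each monomial x^k gives [2/(k+1) if k even, 0 if k odd]. Integrating term-by-term (or equivalently evaluating the antiderivative F(x) = 2*x^5/5 - 7*x^4/4 - x^3/3 + 4*x^2 - 3*x at the endpoints):
  F(1) − F(−1) = -41/60 − (311/60) = -88/15.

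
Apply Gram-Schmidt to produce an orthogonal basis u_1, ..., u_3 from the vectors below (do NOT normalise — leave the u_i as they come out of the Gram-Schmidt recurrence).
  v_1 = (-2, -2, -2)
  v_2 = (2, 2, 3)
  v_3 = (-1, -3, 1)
Orthogonal basis:
  u_1 = (-2, -2, -2)
  u_2 = (-1/3, -1/3, 2/3)
  u_3 = (1, -1, 0)

Apply the Gram-Schmidt recurrence
  u_1 = v_1
  u_i = v_i − Σ_{j<i} ((v_i · u_j) / (u_j · u_j)) · u_j.

Step by step this gives:
  u_1 = (-2, -2, -2)
  u_2 = (-1/3, -1/3, 2/3)
  u_3 = (1, -1, 0)

Orthogonality check:
  u_2 · u_1 = 0 (should be 0)
  u_3 · u_1 = 0 (should be 0)
  u_3 · u_2 = 0 (should be 0)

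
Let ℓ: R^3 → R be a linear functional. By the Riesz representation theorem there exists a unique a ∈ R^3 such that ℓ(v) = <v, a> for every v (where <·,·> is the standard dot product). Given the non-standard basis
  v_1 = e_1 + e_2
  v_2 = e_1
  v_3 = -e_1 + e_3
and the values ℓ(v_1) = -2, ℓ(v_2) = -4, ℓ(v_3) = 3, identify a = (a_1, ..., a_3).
a = (-4, 2, -1)

Write a = (a_1, ..., a_3) in the standard basis. For each basis vector v_i, ℓ(v_i) = <v_i, a> is a linear equation in the a_j's. Collect the n equations into a matrix system V a = ℓ, where row i of V is v_i (expressed in the standard basis). Since V is invertible (lower-triangular with 1s on the diagonal, up to permutation), solve by back-substitution:
  V =
[[1, 1, 0],
 [1, 0, 0],
 [-1, 0, 1]]
  V a = (-2, -4, 3)
Solving gives a = (-4, 2, -1).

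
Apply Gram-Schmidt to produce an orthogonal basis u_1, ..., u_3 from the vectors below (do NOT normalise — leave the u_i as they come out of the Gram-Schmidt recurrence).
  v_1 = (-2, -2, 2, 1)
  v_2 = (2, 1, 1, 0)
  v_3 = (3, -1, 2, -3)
Orthogonal basis:
  u_1 = (-2, -2, 2, 1)
  u_2 = (18/13, 5/13, 21/13, 4/13)
  u_3 = (24/31, -121/62, 25/62, -98/31)

Apply the Gram-Schmidt recurrence
  u_1 = v_1
  u_i = v_i − Σ_{j<i} ((v_i · u_j) / (u_j · u_j)) · u_j.

Step by step this gives:
  u_1 = (-2, -2, 2, 1)
  u_2 = (18/13, 5/13, 21/13, 4/13)
  u_3 = (24/31, -121/62, 25/62, -98/31)

Orthogonality check:
  u_2 · u_1 = 0 (should be 0)
  u_3 · u_1 = 0 (should be 0)
  u_3 · u_2 = 0 (should be 0)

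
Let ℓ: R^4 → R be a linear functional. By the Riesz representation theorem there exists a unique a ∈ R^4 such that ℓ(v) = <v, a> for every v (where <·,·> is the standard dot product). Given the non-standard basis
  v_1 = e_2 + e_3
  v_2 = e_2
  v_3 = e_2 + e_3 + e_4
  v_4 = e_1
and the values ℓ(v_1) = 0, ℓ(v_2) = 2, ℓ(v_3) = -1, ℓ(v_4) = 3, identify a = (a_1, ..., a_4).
a = (3, 2, -2, -1)

Write a = (a_1, ..., a_4) in the standard basis. For each basis vector v_i, ℓ(v_i) = <v_i, a> is a linear equation in the a_j's. Collect the n equations into a matrix system V a = ℓ, where row i of V is v_i (expressed in the standard basis). Since V is invertible (lower-triangular with 1s on the diagonal, up to permutation), solve by back-substitution:
  V =
[[0, 1, 1, 0],
 [0, 1, 0, 0],
 [0, 1, 1, 1],
 [1, 0, 0, 0]]
  V a = (0, 2, -1, 3)
Solving gives a = (3, 2, -2, -1).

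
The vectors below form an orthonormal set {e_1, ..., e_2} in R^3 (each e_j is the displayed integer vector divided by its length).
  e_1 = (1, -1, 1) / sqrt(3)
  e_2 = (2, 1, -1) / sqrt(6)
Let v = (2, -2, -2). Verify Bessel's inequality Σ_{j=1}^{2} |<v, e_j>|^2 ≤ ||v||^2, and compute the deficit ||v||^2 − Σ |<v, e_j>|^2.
Σ |<v, e_j>|^2 = 4; ||v||^2 = 12; deficit = 8

Write each e_j = u_j / sqrt(<u_j, u_j>) where u_j is the displayed integer vector. Then <v, e_j> = <v, u_j> / sqrt(<u_j, u_j>), so |<v, e_j>|^2 = <v, u_j>^2 / <u_j, u_j>.
Coefficients: <v, e_1> = 2/sqrt(3), <v, e_2> = 4/sqrt(6).
Square and sum: Σ |<v, e_j>|^2 = 4.
Compute ||v||^2 = v·v = 12.
Deficit = 12 − 4 = 8 ≥ 0, confirming Bessel's inequality. (The deficit equals ||v − Σ <v,e_j> e_j||^2, the squared distance from v to span{e_j}.)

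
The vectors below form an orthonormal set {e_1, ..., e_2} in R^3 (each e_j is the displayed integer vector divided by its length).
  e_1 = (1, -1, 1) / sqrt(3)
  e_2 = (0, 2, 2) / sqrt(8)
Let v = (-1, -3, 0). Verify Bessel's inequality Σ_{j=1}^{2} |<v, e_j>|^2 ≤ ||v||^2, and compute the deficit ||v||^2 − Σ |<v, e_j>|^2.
Σ |<v, e_j>|^2 = 35/6; ||v||^2 = 10; deficit = 25/6

Write each e_j = u_j / sqrt(<u_j, u_j>) where u_j is the displayed integer vector. Then <v, e_j> = <v, u_j> / sqrt(<u_j, u_j>), so |<v, e_j>|^2 = <v, u_j>^2 / <u_j, u_j>.
Coefficients: <v, e_1> = 2/sqrt(3), <v, e_2> = -6/sqrt(8).
Square and sum: Σ |<v, e_j>|^2 = 35/6.
Compute ||v||^2 = v·v = 10.
Deficit = 10 − 35/6 = 25/6 ≥ 0, confirming Bessel's inequality. (The deficit equals ||v − Σ <v,e_j> e_j||^2, the squared distance from v to span{e_j}.)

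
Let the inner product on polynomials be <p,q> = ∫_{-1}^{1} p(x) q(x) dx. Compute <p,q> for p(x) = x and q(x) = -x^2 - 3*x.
<p,q> = -2

Expand the product: p(x)·q(x) = -x^3 - 3*x^2.
∫_{-1}^{1} of each monomial x^k gives [2/(k+1) if k even, 0 if k odd]. Integrating term-by-term (or equivalently evaluating the antiderivative F(x) = -x^4/4 - x^3 at the endpoints):
  F(1) − F(−1) = -5/4 − (3/4) = -2.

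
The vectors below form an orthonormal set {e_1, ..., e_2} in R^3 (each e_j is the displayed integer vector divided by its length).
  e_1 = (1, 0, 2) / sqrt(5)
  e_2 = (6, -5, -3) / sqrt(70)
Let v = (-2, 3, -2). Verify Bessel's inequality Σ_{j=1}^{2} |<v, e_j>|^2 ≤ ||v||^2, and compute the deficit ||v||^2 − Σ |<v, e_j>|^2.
Σ |<v, e_j>|^2 = 27/2; ||v||^2 = 17; deficit = 7/2

Write each e_j = u_j / sqrt(<u_j, u_j>) where u_j is the displayed integer vector. Then <v, e_j> = <v, u_j> / sqrt(<u_j, u_j>), so |<v, e_j>|^2 = <v, u_j>^2 / <u_j, u_j>.
Coefficients: <v, e_1> = -6/sqrt(5), <v, e_2> = -21/sqrt(70).
Square and sum: Σ |<v, e_j>|^2 = 27/2.
Compute ||v||^2 = v·v = 17.
Deficit = 17 − 27/2 = 7/2 ≥ 0, confirming Bessel's inequality. (The deficit equals ||v − Σ <v,e_j> e_j||^2, the squared distance from v to span{e_j}.)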